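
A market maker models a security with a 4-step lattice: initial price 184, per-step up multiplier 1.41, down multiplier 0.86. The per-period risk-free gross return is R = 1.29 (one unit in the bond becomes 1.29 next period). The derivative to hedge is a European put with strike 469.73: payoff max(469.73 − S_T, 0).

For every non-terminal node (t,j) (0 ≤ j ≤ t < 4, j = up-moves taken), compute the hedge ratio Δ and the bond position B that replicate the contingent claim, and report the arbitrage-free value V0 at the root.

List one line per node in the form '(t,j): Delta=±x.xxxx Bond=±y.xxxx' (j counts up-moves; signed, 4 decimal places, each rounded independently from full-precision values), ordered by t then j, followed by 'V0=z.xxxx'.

(0,0): Delta=-0.4335 Bond=100.1328
(1,0): Delta=-1.0000 Bond=218.8160
(1,1): Delta=-0.3371 Bond=104.1542
(2,0): Delta=-1.0000 Bond=282.2727
(2,1): Delta=-1.0000 Bond=282.2727
(2,2): Delta=-0.2242 Bond=93.0807
(3,0): Delta=-1.0000 Bond=364.1318
(3,1): Delta=-1.0000 Bond=364.1318
(3,2): Delta=-1.0000 Bond=364.1318
(3,3): Delta=-0.0922 Bond=51.9649
V0=20.3709

Since d<R<u, set p* = (R−d)/(u−d) = 0.7818; price each node as the discounted p*-expectation of its children.
Terminal values V(4,·): V(4,0)=369.0805, V(4,1)=304.7116, V(4,2)=199.1766, V(4,3)=26.1483, V(4,4)=0.0000
  t=3,j=0: stock 117.0343 → up 165.0184 (V=304.7116), down 100.6495 (V=369.0805). Price 247.0975; hedge Δ=-1.0000, bond B=364.1318.
  t=3,j=1: stock 191.8818 → up 270.5534 (V=199.1766), down 165.0184 (V=304.7116). Price 172.2500; hedge Δ=-1.0000, bond B=364.1318.
  t=3,j=2: stock 314.5969 → up 443.5817 (V=26.1483), down 270.5534 (V=199.1766). Price 49.5348; hedge Δ=-1.0000, bond B=364.1318.
  t=3,j=3: stock 515.7927 → up 727.2677 (V=0.0000), down 443.5817 (V=26.1483). Price 4.4225; hedge Δ=-0.0922, bond B=51.9649.
  t=2,j=0: stock 136.0864 → up 191.8818 (V=172.2500), down 117.0343 (V=247.0975). Price 146.1863; hedge Δ=-1.0000, bond B=282.2727.
  t=2,j=1: stock 223.1184 → up 314.5969 (V=49.5348), down 191.8818 (V=172.2500). Price 59.1543; hedge Δ=-1.0000, bond B=282.2727.
  t=2,j=2: stock 365.8104 → up 515.7927 (V=4.4225), down 314.5969 (V=49.5348). Price 11.0583; hedge Δ=-0.2242, bond B=93.0807.
  t=1,j=0: stock 158.2400 → up 223.1184 (V=59.1543), down 136.0864 (V=146.1863). Price 60.5760; hedge Δ=-1.0000, bond B=218.8160.
  t=1,j=1: stock 259.4400 → up 365.8104 (V=11.0583), down 223.1184 (V=59.1543). Price 16.7070; hedge Δ=-0.3371, bond B=104.1542.
  t=0,j=0: stock 184.0000 → up 259.4400 (V=16.7070), down 158.2400 (V=60.5760). Price 20.3709; hedge Δ=-0.4335, bond B=100.1328.
Check: Δ(0,0)·S0 + B(0,0) = 20.3709 = V0.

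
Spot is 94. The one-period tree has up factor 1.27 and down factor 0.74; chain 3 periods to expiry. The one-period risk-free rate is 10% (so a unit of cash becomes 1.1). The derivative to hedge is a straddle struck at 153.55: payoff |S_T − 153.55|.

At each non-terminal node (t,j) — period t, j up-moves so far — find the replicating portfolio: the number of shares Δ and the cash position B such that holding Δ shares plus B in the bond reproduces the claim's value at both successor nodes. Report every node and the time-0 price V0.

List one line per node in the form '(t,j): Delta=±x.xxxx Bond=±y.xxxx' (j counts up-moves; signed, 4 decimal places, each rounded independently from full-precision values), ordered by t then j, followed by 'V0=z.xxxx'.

(0,0): Delta=-0.4031 Bond=77.6156
(1,0): Delta=-1.0000 Bond=126.9008
(1,1): Delta=-0.2388 Bond=65.7687
(2,0): Delta=-1.0000 Bond=139.5909
(2,1): Delta=-1.0000 Bond=139.5909
(2,2): Delta=-0.0294 Bond=40.5908
V0=39.7287

Under the risk-neutral measure, an up-move has probability p* = (R−d)/(u−d) = 0.6792 and values discount at R = 1.1.
Terminal payoffs: V(3,0)=115.4589, V(3,1)=88.1775, V(3,2)=41.3567, V(3,3)=38.9980
  t=2,j=0: stock 51.4744 → up 65.3725 (V=88.1775), down 38.0911 (V=115.4589). Price 88.1165; hedge Δ=-1.0000, bond B=139.5909.
  t=2,j=1: stock 88.3412 → up 112.1933 (V=41.3567), down 65.3725 (V=88.1775). Price 51.2497; hedge Δ=-1.0000, bond B=139.5909.
  t=2,j=2: stock 151.6126 → up 192.5480 (V=38.9980), down 112.1933 (V=41.3567). Price 36.1405; hedge Δ=-0.0294, bond B=40.5908.
  t=1,j=0: stock 69.5600 → up 88.3412 (V=51.2497), down 51.4744 (V=88.1165). Price 57.3408; hedge Δ=-1.0000, bond B=126.9008.
  t=1,j=1: stock 119.3800 → up 151.6126 (V=36.1405), down 88.3412 (V=51.2497). Price 37.2608; hedge Δ=-0.2388, bond B=65.7687.
  t=0,j=0: stock 94.0000 → up 119.3800 (V=37.2608), down 69.5600 (V=57.3408). Price 39.7287; hedge Δ=-0.4031, bond B=77.6156.
Root portfolio cost Δ·94+B reproduces V0=39.7287.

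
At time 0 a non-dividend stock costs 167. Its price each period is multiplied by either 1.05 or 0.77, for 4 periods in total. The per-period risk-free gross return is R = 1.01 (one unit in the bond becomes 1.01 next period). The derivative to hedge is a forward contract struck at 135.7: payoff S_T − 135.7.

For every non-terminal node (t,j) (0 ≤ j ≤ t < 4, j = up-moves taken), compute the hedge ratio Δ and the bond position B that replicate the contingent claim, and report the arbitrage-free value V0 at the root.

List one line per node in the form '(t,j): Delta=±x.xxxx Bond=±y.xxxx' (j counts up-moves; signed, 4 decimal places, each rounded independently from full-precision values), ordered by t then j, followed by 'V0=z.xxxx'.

No-arbitrage ⇒ martingale measure with p* = (R−d)/(u−d) = 0.8571.
Payoff layer (t=4): V(4,0)=-76.9944, V(4,1)=-55.6469, V(4,2)=-26.5367, V(4,3)=13.1590, V(4,4)=67.2895
(3,0): S=76.2410. Δ = (V_up−V_dn)/(S_up−S_dn) = (-55.6469−-76.9944)/(80.0531−58.7056) = 1.0000. V = [p*·-55.6469 + (1−p*)·-76.9944]/1.01 = -58.1154. B = V − Δ·S = -134.3564.
(3,1): S=103.9650. Δ = (V_up−V_dn)/(S_up−S_dn) = (-26.5367−-55.6469)/(109.1633−80.0531) = 1.0000. V = [p*·-26.5367 + (1−p*)·-55.6469]/1.01 = -30.3914. B = V − Δ·S = -134.3564.
(3,2): S=141.7705. Δ = (V_up−V_dn)/(S_up−S_dn) = (13.1590−-26.5367)/(148.8590−109.1633) = 1.0000. V = [p*·13.1590 + (1−p*)·-26.5367]/1.01 = 7.4140. B = V − Δ·S = -134.3564.
(3,3): S=193.3234. Δ = (V_up−V_dn)/(S_up−S_dn) = (67.2895−13.1590)/(202.9895−148.8590) = 1.0000. V = [p*·67.2895 + (1−p*)·13.1590]/1.01 = 58.9669. B = V − Δ·S = -134.3564.
(2,0): S=99.0143. Δ = (V_up−V_dn)/(S_up−S_dn) = (-30.3914−-58.1154)/(103.9650−76.2410) = 1.0000. V = [p*·-30.3914 + (1−p*)·-58.1154]/1.01 = -34.0119. B = V − Δ·S = -133.0262.
(2,1): S=135.0195. Δ = (V_up−V_dn)/(S_up−S_dn) = (7.4140−-30.3914)/(141.7705−103.9650) = 1.0000. V = [p*·7.4140 + (1−p*)·-30.3914]/1.01 = 1.9933. B = V − Δ·S = -133.0262.
(2,2): S=184.1175. Δ = (V_up−V_dn)/(S_up−S_dn) = (58.9669−7.4140)/(193.3234−141.7705) = 1.0000. V = [p*·58.9669 + (1−p*)·7.4140]/1.01 = 51.0913. B = V − Δ·S = -133.0262.
(1,0): S=128.5900. Δ = (V_up−V_dn)/(S_up−S_dn) = (1.9933−-34.0119)/(135.0195−99.0143) = 1.0000. V = [p*·1.9933 + (1−p*)·-34.0119]/1.01 = -3.1191. B = V − Δ·S = -131.7091.
(1,1): S=175.3500. Δ = (V_up−V_dn)/(S_up−S_dn) = (51.0913−1.9933)/(184.1175−135.0195) = 1.0000. V = [p*·51.0913 + (1−p*)·1.9933]/1.01 = 43.6409. B = V − Δ·S = -131.7091.
(0,0): S=167.0000. Δ = (V_up−V_dn)/(S_up−S_dn) = (43.6409−-3.1191)/(175.3500−128.5900) = 1.0000. V = [p*·43.6409 + (1−p*)·-3.1191]/1.01 = 36.5950. B = V − Δ·S = -130.4050.
Root portfolio cost Δ·167+B reproduces V0=36.5950.

(0,0): Delta=1.0000 Bond=-130.4050
(1,0): Delta=1.0000 Bond=-131.7091
(1,1): Delta=1.0000 Bond=-131.7091
(2,0): Delta=1.0000 Bond=-133.0262
(2,1): Delta=1.0000 Bond=-133.0262
(2,2): Delta=1.0000 Bond=-133.0262
(3,0): Delta=1.0000 Bond=-134.3564
(3,1): Delta=1.0000 Bond=-134.3564
(3,2): Delta=1.0000 Bond=-134.3564
(3,3): Delta=1.0000 Bond=-134.3564
V0=36.5950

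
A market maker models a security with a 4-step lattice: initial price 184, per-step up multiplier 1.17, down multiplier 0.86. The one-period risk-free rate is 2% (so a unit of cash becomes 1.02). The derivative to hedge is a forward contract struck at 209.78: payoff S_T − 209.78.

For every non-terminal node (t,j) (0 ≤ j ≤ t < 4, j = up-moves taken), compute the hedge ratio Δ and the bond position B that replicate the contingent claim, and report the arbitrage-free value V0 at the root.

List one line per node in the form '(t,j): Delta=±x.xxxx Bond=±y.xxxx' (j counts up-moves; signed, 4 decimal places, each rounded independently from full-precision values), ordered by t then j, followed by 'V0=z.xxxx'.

Since d<R<u, set p* = (R−d)/(u−d) = 0.5161; price each node as the discounted p*-expectation of its children.
Payoff layer (t=4): V(4,0)=-109.1305, V(4,1)=-72.8499, V(4,2)=-23.4913, V(4,3)=43.6592, V(4,4)=135.0152
  t=3,j=0: stock 117.0343 → up 136.9301 (V=-72.8499), down 100.6495 (V=-109.1305). Price -88.6324; hedge Δ=1.0000, bond B=-205.6667.
  t=3,j=1: stock 159.2211 → up 186.2887 (V=-23.4913), down 136.9301 (V=-72.8499). Price -46.4456; hedge Δ=1.0000, bond B=-205.6667.
  t=3,j=2: stock 216.6147 → up 253.4392 (V=43.6592), down 186.2887 (V=-23.4913). Price 10.9481; hedge Δ=1.0000, bond B=-205.6667.
  t=3,j=3: stock 294.6968 → up 344.7952 (V=135.0152), down 253.4392 (V=43.6592). Price 89.0301; hedge Δ=1.0000, bond B=-205.6667.
  t=2,j=0: stock 136.0864 → up 159.2211 (V=-46.4456), down 117.0343 (V=-88.6324). Price -65.5476; hedge Δ=1.0000, bond B=-201.6340.
  t=2,j=1: stock 185.1408 → up 216.6147 (V=10.9481), down 159.2211 (V=-46.4456). Price -16.4932; hedge Δ=1.0000, bond B=-201.6340.
  t=2,j=2: stock 251.8776 → up 294.6968 (V=89.0301), down 216.6147 (V=10.9481). Price 50.2436; hedge Δ=1.0000, bond B=-201.6340.
  t=1,j=0: stock 158.2400 → up 185.1408 (V=-16.4932), down 136.0864 (V=-65.5476). Price -39.4404; hedge Δ=1.0000, bond B=-197.6804.
  t=1,j=1: stock 215.2800 → up 251.8776 (V=50.2436), down 185.1408 (V=-16.4932). Price 17.5996; hedge Δ=1.0000, bond B=-197.6804.
  t=0,j=0: stock 184.0000 → up 215.2800 (V=17.5996), down 158.2400 (V=-39.4404). Price -9.8043; hedge Δ=1.0000, bond B=-193.8043.
Each (Δ,B) replicates both successor values, so the strategy is self-financing and V0 is arbitrage-free.

(0,0): Delta=1.0000 Bond=-193.8043
(1,0): Delta=1.0000 Bond=-197.6804
(1,1): Delta=1.0000 Bond=-197.6804
(2,0): Delta=1.0000 Bond=-201.6340
(2,1): Delta=1.0000 Bond=-201.6340
(2,2): Delta=1.0000 Bond=-201.6340
(3,0): Delta=1.0000 Bond=-205.6667
(3,1): Delta=1.0000 Bond=-205.6667
(3,2): Delta=1.0000 Bond=-205.6667
(3,3): Delta=1.0000 Bond=-205.6667
V0=-9.8043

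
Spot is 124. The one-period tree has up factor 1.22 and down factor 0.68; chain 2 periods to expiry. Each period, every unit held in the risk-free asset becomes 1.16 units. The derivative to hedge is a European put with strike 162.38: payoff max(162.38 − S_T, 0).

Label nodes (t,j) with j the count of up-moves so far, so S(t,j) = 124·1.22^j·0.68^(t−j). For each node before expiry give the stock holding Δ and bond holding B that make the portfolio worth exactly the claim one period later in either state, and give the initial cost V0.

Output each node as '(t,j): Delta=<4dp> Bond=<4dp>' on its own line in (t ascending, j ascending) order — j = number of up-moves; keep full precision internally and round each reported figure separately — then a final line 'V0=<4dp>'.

Under the risk-neutral measure, an up-move has probability p* = (R−d)/(u−d) = 0.8889 and values discount at R = 1.16.
Terminal payoffs: V(2,0)=105.0424, V(2,1)=59.5096, V(2,2)=0.0000
  t=1,j=0: stock 84.3200 → up 102.8704 (V=59.5096), down 57.3376 (V=105.0424). Price 55.6628; hedge Δ=-1.0000, bond B=139.9828.
  t=1,j=1: stock 151.2800 → up 184.5616 (V=0.0000), down 102.8704 (V=59.5096). Price 5.7002; hedge Δ=-0.7285, bond B=115.9031.
  t=0,j=0: stock 124.0000 → up 151.2800 (V=5.7002), down 84.3200 (V=55.6628). Price 9.6996; hedge Δ=-0.7462, bond B=102.2230.
Root portfolio cost Δ·124+B reproduces V0=9.6996.

(0,0): Delta=-0.7462 Bond=102.2230
(1,0): Delta=-1.0000 Bond=139.9828
(1,1): Delta=-0.7285 Bond=115.9031
V0=9.6996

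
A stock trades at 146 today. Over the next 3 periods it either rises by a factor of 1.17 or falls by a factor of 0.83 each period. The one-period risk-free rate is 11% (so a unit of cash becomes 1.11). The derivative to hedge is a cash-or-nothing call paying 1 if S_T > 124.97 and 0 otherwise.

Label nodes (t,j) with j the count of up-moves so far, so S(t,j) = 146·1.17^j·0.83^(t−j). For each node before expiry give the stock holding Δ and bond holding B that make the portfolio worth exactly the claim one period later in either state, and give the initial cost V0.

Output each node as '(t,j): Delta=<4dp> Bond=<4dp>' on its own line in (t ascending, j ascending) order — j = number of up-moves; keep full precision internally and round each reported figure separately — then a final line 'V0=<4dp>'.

(0,0): Delta=0.0048 Bond=-0.0229
(1,0): Delta=0.0180 Bond=-1.6317
(1,1): Delta=0.0027 Bond=0.3188
(2,0): Delta=0.0000 Bond=0.0000
(2,1): Delta=0.0207 Bond=-2.1993
(2,2): Delta=0.0000 Bond=0.9009
V0=0.6709

Under the risk-neutral measure, an up-move has probability p* = (R−d)/(u−d) = 0.8235 and values discount at R = 1.11.
Terminal payoffs: V(3,0)=0.0000, V(3,1)=0.0000, V(3,2)=1.0000, V(3,3)=1.0000
(2,0): S=100.5794. Δ = (V_up−V_dn)/(S_up−S_dn) = (0.0000−0.0000)/(117.6779−83.4809) = 0.0000. V = [p*·0.0000 + (1−p*)·0.0000]/1.11 = 0.0000. B = V − Δ·S = 0.0000.
(2,1): S=141.7806. Δ = (V_up−V_dn)/(S_up−S_dn) = (1.0000−0.0000)/(165.8833−117.6779) = 0.0207. V = [p*·1.0000 + (1−p*)·0.0000]/1.11 = 0.7419. B = V − Δ·S = -2.1993.
(2,2): S=199.8594. Δ = (V_up−V_dn)/(S_up−S_dn) = (1.0000−1.0000)/(233.8355−165.8833) = 0.0000. V = [p*·1.0000 + (1−p*)·1.0000]/1.11 = 0.9009. B = V − Δ·S = 0.9009.
(1,0): S=121.1800. Δ = (V_up−V_dn)/(S_up−S_dn) = (0.7419−0.0000)/(141.7806−100.5794) = 0.0180. V = [p*·0.7419 + (1−p*)·0.0000]/1.11 = 0.5504. B = V − Δ·S = -1.6317.
(1,1): S=170.8200. Δ = (V_up−V_dn)/(S_up−S_dn) = (0.9009−0.7419)/(199.8594−141.7806) = 0.0027. V = [p*·0.9009 + (1−p*)·0.7419]/1.11 = 0.7863. B = V − Δ·S = 0.3188.
(0,0): S=146.0000. Δ = (V_up−V_dn)/(S_up−S_dn) = (0.7863−0.5504)/(170.8200−121.1800) = 0.0048. V = [p*·0.7863 + (1−p*)·0.5504]/1.11 = 0.6709. B = V − Δ·S = -0.0229.
Each (Δ,B) replicates both successor values, so the strategy is self-financing and V0 is arbitrage-free.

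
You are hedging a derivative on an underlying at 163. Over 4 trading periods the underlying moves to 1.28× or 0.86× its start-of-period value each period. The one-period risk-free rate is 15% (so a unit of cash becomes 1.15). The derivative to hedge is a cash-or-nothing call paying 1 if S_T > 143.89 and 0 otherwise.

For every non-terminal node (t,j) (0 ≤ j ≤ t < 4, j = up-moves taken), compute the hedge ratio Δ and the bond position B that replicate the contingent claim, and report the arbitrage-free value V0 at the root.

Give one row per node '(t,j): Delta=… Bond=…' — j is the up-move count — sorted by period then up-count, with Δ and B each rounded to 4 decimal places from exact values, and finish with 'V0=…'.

(0,0): Delta=0.0019 Bond=0.2090
(1,0): Delta=0.0055 Bond=-0.2620
(1,1): Delta=0.0008 Bond=0.4655
(2,0): Delta=0.0119 Bond=-1.0691
(2,1): Delta=0.0036 Bond=0.0429
(2,2): Delta=0.0000 Bond=0.7561
(3,0): Delta=0.0000 Bond=0.0000
(3,1): Delta=0.0154 Bond=-1.7805
(3,2): Delta=0.0000 Bond=0.8696
(3,3): Delta=0.0000 Bond=0.8696
V0=0.5197

Risk-neutral probability p* = (R−d)/(u−d) = (1.15−0.86)/(1.28−0.86) = 0.6905.
Terminal payoffs: V(4,0)=0.0000, V(4,1)=0.0000, V(4,2)=1.0000, V(4,3)=1.0000, V(4,4)=1.0000
(3,0): S=103.6771. Δ = (V_up−V_dn)/(S_up−S_dn) = (0.0000−0.0000)/(132.7067−89.1623) = 0.0000. V = [p*·0.0000 + (1−p*)·0.0000]/1.15 = 0.0000. B = V − Δ·S = 0.0000.
(3,1): S=154.3101. Δ = (V_up−V_dn)/(S_up−S_dn) = (1.0000−0.0000)/(197.5170−132.7067) = 0.0154. V = [p*·1.0000 + (1−p*)·0.0000]/1.15 = 0.6004. B = V − Δ·S = -1.7805.
(3,2): S=229.6709. Δ = (V_up−V_dn)/(S_up−S_dn) = (1.0000−1.0000)/(293.9788−197.5170) = 0.0000. V = [p*·1.0000 + (1−p*)·1.0000]/1.15 = 0.8696. B = V − Δ·S = 0.8696.
(3,3): S=341.8358. Δ = (V_up−V_dn)/(S_up−S_dn) = (1.0000−1.0000)/(437.5498−293.9788) = 0.0000. V = [p*·1.0000 + (1−p*)·1.0000]/1.15 = 0.8696. B = V − Δ·S = 0.8696.
(2,0): S=120.5548. Δ = (V_up−V_dn)/(S_up−S_dn) = (0.6004−0.0000)/(154.3101−103.6771) = 0.0119. V = [p*·0.6004 + (1−p*)·0.0000]/1.15 = 0.3605. B = V − Δ·S = -1.0691.
(2,1): S=179.4304. Δ = (V_up−V_dn)/(S_up−S_dn) = (0.8696−0.6004)/(229.6709−154.3101) = 0.0036. V = [p*·0.8696 + (1−p*)·0.6004]/1.15 = 0.6837. B = V − Δ·S = 0.0429.
(2,2): S=267.0592. Δ = (V_up−V_dn)/(S_up−S_dn) = (0.8696−0.8696)/(341.8358−229.6709) = 0.0000. V = [p*·0.8696 + (1−p*)·0.8696]/1.15 = 0.7561. B = V − Δ·S = 0.7561.
(1,0): S=140.1800. Δ = (V_up−V_dn)/(S_up−S_dn) = (0.6837−0.3605)/(179.4304−120.5548) = 0.0055. V = [p*·0.6837 + (1−p*)·0.3605]/1.15 = 0.5075. B = V − Δ·S = -0.2620.
(1,1): S=208.6400. Δ = (V_up−V_dn)/(S_up−S_dn) = (0.7561−0.6837)/(267.0592−179.4304) = 0.0008. V = [p*·0.7561 + (1−p*)·0.6837]/1.15 = 0.6380. B = V − Δ·S = 0.4655.
(0,0): S=163.0000. Δ = (V_up−V_dn)/(S_up−S_dn) = (0.6380−0.5075)/(208.6400−140.1800) = 0.0019. V = [p*·0.6380 + (1−p*)·0.5075]/1.15 = 0.5197. B = V − Δ·S = 0.2090.
Root portfolio cost Δ·163+B reproduces V0=0.5197.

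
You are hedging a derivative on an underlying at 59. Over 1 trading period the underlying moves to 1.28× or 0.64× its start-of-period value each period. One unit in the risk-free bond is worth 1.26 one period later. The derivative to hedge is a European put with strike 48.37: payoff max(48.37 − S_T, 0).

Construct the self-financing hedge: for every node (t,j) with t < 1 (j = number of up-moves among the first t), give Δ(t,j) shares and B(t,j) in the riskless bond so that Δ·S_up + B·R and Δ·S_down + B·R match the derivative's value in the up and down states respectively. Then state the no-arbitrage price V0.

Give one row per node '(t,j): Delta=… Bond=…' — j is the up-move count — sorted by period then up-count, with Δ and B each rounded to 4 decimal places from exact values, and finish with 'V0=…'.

No-arbitrage ⇒ martingale measure with p* = (R−d)/(u−d) = 0.9688.
Terminal payoffs: V(1,0)=10.6100, V(1,1)=0.0000
Node (0,0) S=59.0000: V=(p*·0.0000+(1−p*)·10.6100)/1.26=0.2631; Δ=(0.0000−10.6100)/(75.5200−37.7600)=-0.2810; B=V−Δ·S=16.8413
Self-financing check: at every node Δ·S+B equals the discounted successor values.

(0,0): Delta=-0.2810 Bond=16.8413
V0=0.2631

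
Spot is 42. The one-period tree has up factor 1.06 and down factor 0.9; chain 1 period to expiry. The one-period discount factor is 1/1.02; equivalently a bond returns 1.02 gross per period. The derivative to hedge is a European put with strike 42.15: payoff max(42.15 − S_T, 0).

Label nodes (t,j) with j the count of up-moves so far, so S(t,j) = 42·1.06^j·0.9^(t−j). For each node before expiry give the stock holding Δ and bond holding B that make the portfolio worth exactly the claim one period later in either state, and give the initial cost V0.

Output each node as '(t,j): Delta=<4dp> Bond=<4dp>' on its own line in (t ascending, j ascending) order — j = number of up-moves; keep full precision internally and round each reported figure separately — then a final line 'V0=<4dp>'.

The replicating-portfolio and risk-neutral prices coincide; use p* = (1.02−0.9)/(1.06−0.9) = 0.7500 for the latter.
Terminal payoffs: V(1,0)=4.3500, V(1,1)=0.0000
Node (0,0) S=42.0000: V=(p*·0.0000+(1−p*)·4.3500)/1.02=1.0662; Δ=(0.0000−4.3500)/(44.5200−37.8000)=-0.6473; B=V−Δ·S=28.2537
Each (Δ,B) replicates both successor values, so the strategy is self-financing and V0 is arbitrage-free.

(0,0): Delta=-0.6473 Bond=28.2537
V0=1.0662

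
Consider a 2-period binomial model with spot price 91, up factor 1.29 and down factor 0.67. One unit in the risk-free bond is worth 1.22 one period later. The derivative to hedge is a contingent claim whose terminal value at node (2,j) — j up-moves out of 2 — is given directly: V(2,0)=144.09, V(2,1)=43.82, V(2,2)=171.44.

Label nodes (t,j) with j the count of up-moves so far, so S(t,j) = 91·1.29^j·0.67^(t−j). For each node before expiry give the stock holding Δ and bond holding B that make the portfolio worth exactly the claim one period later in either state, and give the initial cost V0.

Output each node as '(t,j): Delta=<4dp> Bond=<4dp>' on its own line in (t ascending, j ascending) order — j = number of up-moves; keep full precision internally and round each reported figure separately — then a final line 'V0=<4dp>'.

No-arbitrage ⇒ martingale measure with p* = (R−d)/(u−d) = 0.8871.
Terminal values V(2,·): V(2,0)=144.0900, V(2,1)=43.8200, V(2,2)=171.4400
(1,0): S=60.9700. Δ = (V_up−V_dn)/(S_up−S_dn) = (43.8200−144.0900)/(78.6513−40.8499) = -2.6525. V = [p*·43.8200 + (1−p*)·144.0900]/1.22 = 45.1974. B = V − Δ·S = 206.9232.
(1,1): S=117.3900. Δ = (V_up−V_dn)/(S_up−S_dn) = (171.4400−43.8200)/(151.4331−78.6513) = 1.7535. V = [p*·171.4400 + (1−p*)·43.8200]/1.22 = 128.7142. B = V − Δ·S = -77.1245.
(0,0): S=91.0000. Δ = (V_up−V_dn)/(S_up−S_dn) = (128.7142−45.1974)/(117.3900−60.9700) = 1.4803. V = [p*·128.7142 + (1−p*)·45.1974]/1.22 = 97.7745. B = V − Δ·S = -36.9300.
Self-financing check: at every node Δ·S+B equals the discounted successor values.

(0,0): Delta=1.4803 Bond=-36.9300
(1,0): Delta=-2.6525 Bond=206.9232
(1,1): Delta=1.7535 Bond=-77.1245
V0=97.7745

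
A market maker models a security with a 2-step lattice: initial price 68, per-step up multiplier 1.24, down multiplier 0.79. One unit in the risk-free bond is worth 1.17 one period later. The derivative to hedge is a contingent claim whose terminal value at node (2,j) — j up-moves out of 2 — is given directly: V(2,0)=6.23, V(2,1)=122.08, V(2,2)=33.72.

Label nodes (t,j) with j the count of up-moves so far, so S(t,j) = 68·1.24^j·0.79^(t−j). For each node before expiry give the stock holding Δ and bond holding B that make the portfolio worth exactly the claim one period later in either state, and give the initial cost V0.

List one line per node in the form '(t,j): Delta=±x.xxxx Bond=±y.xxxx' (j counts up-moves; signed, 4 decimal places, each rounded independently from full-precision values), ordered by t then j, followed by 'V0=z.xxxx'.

Risk-neutral probability p* = (R−d)/(u−d) = (1.17−0.79)/(1.24−0.79) = 0.8444.
Terminal values V(2,·): V(2,0)=6.2300, V(2,1)=122.0800, V(2,2)=33.7200
(1,0): S=53.7200. Δ = (V_up−V_dn)/(S_up−S_dn) = (122.0800−6.2300)/(66.6128−42.4388) = 4.7923. V = [p*·122.0800 + (1−p*)·6.2300]/1.17 = 88.9392. B = V − Δ·S = -168.5052.
(1,1): S=84.3200. Δ = (V_up−V_dn)/(S_up−S_dn) = (33.7200−122.0800)/(104.5568−66.6128) = -2.3287. V = [p*·33.7200 + (1−p*)·122.0800]/1.17 = 40.5683. B = V − Δ·S = 236.9238.
(0,0): S=68.0000. Δ = (V_up−V_dn)/(S_up−S_dn) = (40.5683−88.9392)/(84.3200−53.7200) = -1.5807. V = [p*·40.5683 + (1−p*)·88.9392]/1.17 = 41.1048. B = V − Δ·S = 148.5958.
Self-financing check: at every node Δ·S+B equals the discounted successor values.

(0,0): Delta=-1.5807 Bond=148.5958
(1,0): Delta=4.7923 Bond=-168.5052
(1,1): Delta=-2.3287 Bond=236.9238
V0=41.1048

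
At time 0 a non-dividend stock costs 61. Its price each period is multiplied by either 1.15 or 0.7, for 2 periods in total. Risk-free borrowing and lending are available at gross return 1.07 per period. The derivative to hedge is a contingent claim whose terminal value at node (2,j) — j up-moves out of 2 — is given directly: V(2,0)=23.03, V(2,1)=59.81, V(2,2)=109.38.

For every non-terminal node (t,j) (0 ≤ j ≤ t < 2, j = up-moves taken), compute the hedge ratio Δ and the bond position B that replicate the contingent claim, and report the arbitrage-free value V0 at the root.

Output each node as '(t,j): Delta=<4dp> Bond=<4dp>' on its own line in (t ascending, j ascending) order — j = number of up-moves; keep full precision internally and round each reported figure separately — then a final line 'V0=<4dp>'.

(0,0): Delta=1.6103 Bond=-17.7313
(1,0): Delta=1.9141 Bond=-31.9470
(1,1): Delta=1.5703 Bond=-16.1672
V0=80.4955

The replicating-portfolio and risk-neutral prices coincide; use p* = (1.07−0.7)/(1.15−0.7) = 0.8222 for the latter.
At expiry t=2: V(2,0)=23.0300, V(2,1)=59.8100, V(2,2)=109.3800
  t=1,j=0: stock 42.7000 → up 49.1050 (V=59.8100), down 29.8900 (V=23.0300). Price 49.7863; hedge Δ=1.9141, bond B=-31.9470.
  t=1,j=1: stock 70.1500 → up 80.6725 (V=109.3800), down 49.1050 (V=59.8100). Price 93.9884; hedge Δ=1.5703, bond B=-16.1672.
  t=0,j=0: stock 61.0000 → up 70.1500 (V=93.9884), down 42.7000 (V=49.7863). Price 80.4955; hedge Δ=1.6103, bond B=-17.7313.
Self-financing check: at every node Δ·S+B equals the discounted successor values.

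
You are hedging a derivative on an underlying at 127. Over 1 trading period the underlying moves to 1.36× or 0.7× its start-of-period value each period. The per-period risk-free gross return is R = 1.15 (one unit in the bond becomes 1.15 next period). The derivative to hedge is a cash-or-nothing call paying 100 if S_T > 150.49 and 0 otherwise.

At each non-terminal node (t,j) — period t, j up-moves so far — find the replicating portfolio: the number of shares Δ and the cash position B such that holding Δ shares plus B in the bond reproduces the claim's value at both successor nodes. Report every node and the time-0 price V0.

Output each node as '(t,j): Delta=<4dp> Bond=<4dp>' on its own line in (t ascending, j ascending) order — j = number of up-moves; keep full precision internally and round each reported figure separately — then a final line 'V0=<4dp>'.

No-arbitrage ⇒ martingale measure with p* = (R−d)/(u−d) = 0.6818.
Terminal values V(1,·): V(1,0)=0.0000, V(1,1)=100.0000
(0,0): S=127.0000. Δ = (V_up−V_dn)/(S_up−S_dn) = (100.0000−0.0000)/(172.7200−88.9000) = 1.1930. V = [p*·100.0000 + (1−p*)·0.0000]/1.15 = 59.2885. B = V − Δ·S = -92.2266.
Root portfolio cost Δ·127+B reproduces V0=59.2885.

(0,0): Delta=1.1930 Bond=-92.2266
V0=59.2885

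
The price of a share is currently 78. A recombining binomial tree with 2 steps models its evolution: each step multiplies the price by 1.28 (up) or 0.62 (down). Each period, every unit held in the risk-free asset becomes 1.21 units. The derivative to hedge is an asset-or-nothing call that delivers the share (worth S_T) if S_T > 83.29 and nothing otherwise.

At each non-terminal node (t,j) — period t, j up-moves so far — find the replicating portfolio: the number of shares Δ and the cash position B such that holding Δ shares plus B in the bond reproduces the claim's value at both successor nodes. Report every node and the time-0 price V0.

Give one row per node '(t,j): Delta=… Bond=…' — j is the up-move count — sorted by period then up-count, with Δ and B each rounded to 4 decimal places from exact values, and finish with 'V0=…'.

(0,0): Delta=1.8340 Bond=-73.2993
(1,0): Delta=0.0000 Bond=0.0000
(1,1): Delta=1.9394 Bond=-99.2149
V0=69.7525

The replicating-portfolio and risk-neutral prices coincide; use p* = (1.21−0.62)/(1.28−0.62) = 0.8939 for the latter.
Payoff layer (t=2): V(2,0)=0.0000, V(2,1)=0.0000, V(2,2)=127.7952
Node (1,0) S=48.3600: V=(p*·0.0000+(1−p*)·0.0000)/1.21=0.0000; Δ=(0.0000−0.0000)/(61.9008−29.9832)=0.0000; B=V−Δ·S=0.0000
Node (1,1) S=99.8400: V=(p*·127.7952+(1−p*)·0.0000)/1.21=94.4142; Δ=(127.7952−0.0000)/(127.7952−61.9008)=1.9394; B=V−Δ·S=-99.2149
Node (0,0) S=78.0000: V=(p*·94.4142+(1−p*)·0.0000)/1.21=69.7525; Δ=(94.4142−0.0000)/(99.8400−48.3600)=1.8340; B=V−Δ·S=-73.2993
Each (Δ,B) replicates both successor values, so the strategy is self-financing and V0 is arbitrage-free.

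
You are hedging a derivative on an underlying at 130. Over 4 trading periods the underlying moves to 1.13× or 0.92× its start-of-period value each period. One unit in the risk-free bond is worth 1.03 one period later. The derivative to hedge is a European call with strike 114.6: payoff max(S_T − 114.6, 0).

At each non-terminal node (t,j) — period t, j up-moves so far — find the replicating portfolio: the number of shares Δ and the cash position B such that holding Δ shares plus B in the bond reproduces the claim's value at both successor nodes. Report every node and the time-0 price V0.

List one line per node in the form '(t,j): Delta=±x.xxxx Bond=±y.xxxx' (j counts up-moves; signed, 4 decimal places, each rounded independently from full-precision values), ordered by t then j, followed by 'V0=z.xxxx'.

(0,0): Delta=0.9205 Bond=-90.4671
(1,0): Delta=0.8151 Bond=-80.5763
(1,1): Delta=0.9985 Bond=-104.6399
(2,0): Delta=0.5700 Bond=-56.0228
(2,1): Delta=0.9966 Bond=-107.5125
(2,2): Delta=1.0000 Bond=-108.0215
(3,0): Delta=0.0000 Bond=0.0000
(3,1): Delta=0.9919 Bond=-110.1612
(3,2): Delta=1.0000 Bond=-111.2621
(3,3): Delta=1.0000 Bond=-111.2621
V0=29.2026

No-arbitrage ⇒ martingale measure with p* = (R−d)/(u−d) = 0.5238.
At expiry t=4: V(4,0)=0.0000, V(4,1)=0.0000, V(4,2)=25.8999, V(4,3)=57.9705, V(4,4)=97.3616
(3,0): S=101.2294. Δ = (V_up−V_dn)/(S_up−S_dn) = (0.0000−0.0000)/(114.3893−93.1311) = 0.0000. V = [p*·0.0000 + (1−p*)·0.0000]/1.03 = 0.0000. B = V − Δ·S = 0.0000.
(3,1): S=124.3362. Δ = (V_up−V_dn)/(S_up−S_dn) = (25.8999−0.0000)/(140.4999−114.3893) = 0.9919. V = [p*·25.8999 + (1−p*)·0.0000]/1.03 = 13.1715. B = V − Δ·S = -110.1612.
(3,2): S=152.7172. Δ = (V_up−V_dn)/(S_up−S_dn) = (57.9705−25.8999)/(172.5705−140.4999) = 1.0000. V = [p*·57.9705 + (1−p*)·25.8999]/1.03 = 41.4551. B = V − Δ·S = -111.2621.
(3,3): S=187.5766. Δ = (V_up−V_dn)/(S_up−S_dn) = (97.3616−57.9705)/(211.9616−172.5705) = 1.0000. V = [p*·97.3616 + (1−p*)·57.9705]/1.03 = 76.3145. B = V − Δ·S = -111.2621.
(2,0): S=110.0320. Δ = (V_up−V_dn)/(S_up−S_dn) = (13.1715−0.0000)/(124.3362−101.2294) = 0.5700. V = [p*·13.1715 + (1−p*)·0.0000]/1.03 = 6.6984. B = V − Δ·S = -56.0228.
(2,1): S=135.1480. Δ = (V_up−V_dn)/(S_up−S_dn) = (41.4551−13.1715)/(152.7172−124.3362) = 0.9966. V = [p*·41.4551 + (1−p*)·13.1715]/1.03 = 27.1716. B = V − Δ·S = -107.5125.
(2,2): S=165.9970. Δ = (V_up−V_dn)/(S_up−S_dn) = (76.3145−41.4551)/(187.5766−152.7172) = 1.0000. V = [p*·76.3145 + (1−p*)·41.4551]/1.03 = 57.9755. B = V − Δ·S = -108.0215.
(1,0): S=119.6000. Δ = (V_up−V_dn)/(S_up−S_dn) = (27.1716−6.6984)/(135.1480−110.0320) = 0.8151. V = [p*·27.1716 + (1−p*)·6.6984]/1.03 = 16.9150. B = V − Δ·S = -80.5763.
(1,1): S=146.9000. Δ = (V_up−V_dn)/(S_up−S_dn) = (57.9755−27.1716)/(165.9970−135.1480) = 0.9985. V = [p*·57.9755 + (1−p*)·27.1716]/1.03 = 42.0456. B = V − Δ·S = -104.6399.
(0,0): S=130.0000. Δ = (V_up−V_dn)/(S_up−S_dn) = (42.0456−16.9150)/(146.9000−119.6000) = 0.9205. V = [p*·42.0456 + (1−p*)·16.9150]/1.03 = 29.2026. B = V − Δ·S = -90.4671.
Root portfolio cost Δ·130+B reproduces V0=29.2026.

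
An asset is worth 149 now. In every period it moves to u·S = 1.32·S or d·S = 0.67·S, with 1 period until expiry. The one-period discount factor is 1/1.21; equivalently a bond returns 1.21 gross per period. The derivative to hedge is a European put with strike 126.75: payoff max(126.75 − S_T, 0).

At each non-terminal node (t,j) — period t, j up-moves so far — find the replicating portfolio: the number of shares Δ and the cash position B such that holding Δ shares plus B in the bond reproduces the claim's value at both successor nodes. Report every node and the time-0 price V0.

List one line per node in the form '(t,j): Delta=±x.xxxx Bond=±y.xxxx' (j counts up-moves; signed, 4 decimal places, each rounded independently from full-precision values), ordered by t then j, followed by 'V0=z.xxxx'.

Since d<R<u, set p* = (R−d)/(u−d) = 0.8308; price each node as the discounted p*-expectation of its children.
Payoff layer (t=1): V(1,0)=26.9200, V(1,1)=0.0000
  t=0,j=0: stock 149.0000 → up 196.6800 (V=0.0000), down 99.8300 (V=26.9200). Price 3.7650; hedge Δ=-0.2780, bond B=45.1804.
Root portfolio cost Δ·149+B reproduces V0=3.7650.

(0,0): Delta=-0.2780 Bond=45.1804
V0=3.7650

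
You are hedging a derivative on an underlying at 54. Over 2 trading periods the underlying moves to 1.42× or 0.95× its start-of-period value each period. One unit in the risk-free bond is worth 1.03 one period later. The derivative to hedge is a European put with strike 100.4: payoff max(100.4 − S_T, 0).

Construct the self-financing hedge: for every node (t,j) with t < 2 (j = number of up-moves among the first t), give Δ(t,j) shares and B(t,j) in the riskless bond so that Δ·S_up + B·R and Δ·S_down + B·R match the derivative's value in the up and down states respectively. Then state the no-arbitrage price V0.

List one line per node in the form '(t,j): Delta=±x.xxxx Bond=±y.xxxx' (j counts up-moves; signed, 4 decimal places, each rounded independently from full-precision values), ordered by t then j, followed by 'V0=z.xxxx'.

No-arbitrage ⇒ martingale measure with p* = (R−d)/(u−d) = 0.1702.
At expiry t=2: V(2,0)=51.6650, V(2,1)=27.5540, V(2,2)=0.0000
Node (1,0) S=51.3000: V=(p*·27.5540+(1−p*)·51.6650)/1.03=46.1757; Δ=(27.5540−51.6650)/(72.8460−48.7350)=-1.0000; B=V−Δ·S=97.4757
Node (1,1) S=76.6800: V=(p*·0.0000+(1−p*)·27.5540)/1.03=22.1980; Δ=(0.0000−27.5540)/(108.8856−72.8460)=-0.7645; B=V−Δ·S=80.8235
Node (0,0) S=54.0000: V=(p*·22.1980+(1−p*)·46.1757)/1.03=40.8684; Δ=(22.1980−46.1757)/(76.6800−51.3000)=-0.9447; B=V−Δ·S=91.8848
Root portfolio cost Δ·54+B reproduces V0=40.8684.

(0,0): Delta=-0.9447 Bond=91.8848
(1,0): Delta=-1.0000 Bond=97.4757
(1,1): Delta=-0.7645 Bond=80.8235
V0=40.8684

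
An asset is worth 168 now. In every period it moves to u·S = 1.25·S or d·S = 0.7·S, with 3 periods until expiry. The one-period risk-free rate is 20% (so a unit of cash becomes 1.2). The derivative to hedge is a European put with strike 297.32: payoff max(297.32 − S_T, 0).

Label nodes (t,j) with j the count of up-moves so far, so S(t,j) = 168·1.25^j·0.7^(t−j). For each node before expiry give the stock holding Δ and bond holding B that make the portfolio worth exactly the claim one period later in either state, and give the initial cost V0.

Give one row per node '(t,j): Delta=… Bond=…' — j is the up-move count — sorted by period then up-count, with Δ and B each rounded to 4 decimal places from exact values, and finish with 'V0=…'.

(0,0): Delta=-0.8087 Bond=153.3091
(1,0): Delta=-1.0000 Bond=206.4722
(1,1): Delta=-0.7979 Bond=181.7207
(2,0): Delta=-1.0000 Bond=247.7667
(2,1): Delta=-1.0000 Bond=247.7667
(2,2): Delta=-0.7866 Bond=215.0947
V0=17.4538

Since d<R<u, set p* = (R−d)/(u−d) = 0.9091; price each node as the discounted p*-expectation of its children.
Payoff layer (t=3): V(3,0)=239.6960, V(3,1)=194.4200, V(3,2)=113.5700, V(3,3)=0.0000
Node (2,0) S=82.3200: V=(p*·194.4200+(1−p*)·239.6960)/1.2=165.4467; Δ=(194.4200−239.6960)/(102.9000−57.6240)=-1.0000; B=V−Δ·S=247.7667
Node (2,1) S=147.0000: V=(p*·113.5700+(1−p*)·194.4200)/1.2=100.7667; Δ=(113.5700−194.4200)/(183.7500−102.9000)=-1.0000; B=V−Δ·S=247.7667
Node (2,2) S=262.5000: V=(p*·0.0000+(1−p*)·113.5700)/1.2=8.6038; Δ=(0.0000−113.5700)/(328.1250−183.7500)=-0.7866; B=V−Δ·S=215.0947
Node (1,0) S=117.6000: V=(p*·100.7667+(1−p*)·165.4467)/1.2=88.8722; Δ=(100.7667−165.4467)/(147.0000−82.3200)=-1.0000; B=V−Δ·S=206.4722
Node (1,1) S=210.0000: V=(p*·8.6038+(1−p*)·100.7667)/1.2=14.1519; Δ=(8.6038−100.7667)/(262.5000−147.0000)=-0.7979; B=V−Δ·S=181.7207
Node (0,0) S=168.0000: V=(p*·14.1519+(1−p*)·88.8722)/1.2=17.4538; Δ=(14.1519−88.8722)/(210.0000−117.6000)=-0.8087; B=V−Δ·S=153.3091
Check: Δ(0,0)·S0 + B(0,0) = 17.4538 = V0.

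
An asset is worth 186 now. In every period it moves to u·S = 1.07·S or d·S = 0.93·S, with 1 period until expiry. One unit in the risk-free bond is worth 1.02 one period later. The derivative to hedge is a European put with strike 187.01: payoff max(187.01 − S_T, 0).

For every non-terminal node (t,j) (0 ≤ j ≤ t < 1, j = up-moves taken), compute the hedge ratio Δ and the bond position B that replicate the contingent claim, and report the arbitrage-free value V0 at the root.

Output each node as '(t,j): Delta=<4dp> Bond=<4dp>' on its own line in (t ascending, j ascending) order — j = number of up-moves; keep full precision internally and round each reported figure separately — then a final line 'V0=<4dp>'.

(0,0): Delta=-0.5388 Bond=105.1268
V0=4.9125

No-arbitrage ⇒ martingale measure with p* = (R−d)/(u−d) = 0.6429.
At expiry t=1: V(1,0)=14.0300, V(1,1)=0.0000
Node (0,0) S=186.0000: V=(p*·0.0000+(1−p*)·14.0300)/1.02=4.9125; Δ=(0.0000−14.0300)/(199.0200−172.9800)=-0.5388; B=V−Δ·S=105.1268
Each (Δ,B) replicates both successor values, so the strategy is self-financing and V0 is arbitrage-free.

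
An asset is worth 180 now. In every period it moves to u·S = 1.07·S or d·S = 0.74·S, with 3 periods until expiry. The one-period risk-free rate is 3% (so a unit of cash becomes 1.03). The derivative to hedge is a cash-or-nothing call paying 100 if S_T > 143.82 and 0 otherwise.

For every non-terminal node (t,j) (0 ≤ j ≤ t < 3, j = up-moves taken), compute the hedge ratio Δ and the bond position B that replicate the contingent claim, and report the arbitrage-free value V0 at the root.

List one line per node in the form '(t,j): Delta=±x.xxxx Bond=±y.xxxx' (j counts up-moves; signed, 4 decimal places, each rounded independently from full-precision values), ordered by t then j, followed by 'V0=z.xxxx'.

(0,0): Delta=0.3381 Bond=26.9549
(1,0): Delta=1.9410 Bond=-185.7494
(1,1): Delta=0.1852 Bond=57.2136
(2,0): Delta=0.0000 Bond=0.0000
(2,1): Delta=2.1262 Bond=-217.7111
(2,2): Delta=0.0000 Bond=97.0874
V0=87.8064

Risk-neutral probability p* = (R−d)/(u−d) = (1.03−0.74)/(1.07−0.74) = 0.8788.
Terminal payoffs: V(3,0)=0.0000, V(3,1)=0.0000, V(3,2)=100.0000, V(3,3)=100.0000
  t=2,j=0: stock 98.5680 → up 105.4678 (V=0.0000), down 72.9403 (V=0.0000). Price 0.0000; hedge Δ=0.0000, bond B=0.0000.
  t=2,j=1: stock 142.5240 → up 152.5007 (V=100.0000), down 105.4678 (V=0.0000). Price 85.3192; hedge Δ=2.1262, bond B=-217.7111.
  t=2,j=2: stock 206.0820 → up 220.5077 (V=100.0000), down 152.5007 (V=100.0000). Price 97.0874; hedge Δ=0.0000, bond B=97.0874.
  t=1,j=0: stock 133.2000 → up 142.5240 (V=85.3192), down 98.5680 (V=0.0000). Price 72.7937; hedge Δ=1.9410, bond B=-185.7494.
  t=1,j=1: stock 192.6000 → up 206.0820 (V=97.0874), down 142.5240 (V=85.3192). Price 92.8747; hedge Δ=0.1852, bond B=57.2136.
  t=0,j=0: stock 180.0000 → up 192.6000 (V=92.8747), down 133.2000 (V=72.7937). Price 87.8064; hedge Δ=0.3381, bond B=26.9549.
Self-financing check: at every node Δ·S+B equals the discounted successor values.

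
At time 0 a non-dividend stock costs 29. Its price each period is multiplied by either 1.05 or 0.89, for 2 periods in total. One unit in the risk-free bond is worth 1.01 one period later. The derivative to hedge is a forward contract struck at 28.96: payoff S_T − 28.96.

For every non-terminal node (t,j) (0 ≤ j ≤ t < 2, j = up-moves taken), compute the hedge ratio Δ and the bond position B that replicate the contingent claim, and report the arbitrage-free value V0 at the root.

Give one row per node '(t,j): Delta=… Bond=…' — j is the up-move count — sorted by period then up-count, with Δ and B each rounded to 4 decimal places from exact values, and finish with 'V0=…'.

No-arbitrage ⇒ martingale measure with p* = (R−d)/(u−d) = 0.7500.
Payoff layer (t=2): V(2,0)=-5.9891, V(2,1)=-1.8595, V(2,2)=3.0125
(1,0): S=25.8100. Δ = (V_up−V_dn)/(S_up−S_dn) = (-1.8595−-5.9891)/(27.1005−22.9709) = 1.0000. V = [p*·-1.8595 + (1−p*)·-5.9891]/1.01 = -2.8633. B = V − Δ·S = -28.6733.
(1,1): S=30.4500. Δ = (V_up−V_dn)/(S_up−S_dn) = (3.0125−-1.8595)/(31.9725−27.1005) = 1.0000. V = [p*·3.0125 + (1−p*)·-1.8595]/1.01 = 1.7767. B = V − Δ·S = -28.6733.
(0,0): S=29.0000. Δ = (V_up−V_dn)/(S_up−S_dn) = (1.7767−-2.8633)/(30.4500−25.8100) = 1.0000. V = [p*·1.7767 + (1−p*)·-2.8633]/1.01 = 0.6106. B = V − Δ·S = -28.3894.
Check: Δ(0,0)·S0 + B(0,0) = 0.6106 = V0.

(0,0): Delta=1.0000 Bond=-28.3894
(1,0): Delta=1.0000 Bond=-28.6733
(1,1): Delta=1.0000 Bond=-28.6733
V0=0.6106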